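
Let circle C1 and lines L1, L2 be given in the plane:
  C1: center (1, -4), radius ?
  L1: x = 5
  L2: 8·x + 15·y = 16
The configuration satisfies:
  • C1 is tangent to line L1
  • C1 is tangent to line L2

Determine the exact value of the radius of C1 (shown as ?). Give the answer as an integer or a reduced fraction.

4

1. [C1‖L1]  r_C1² − 16 = 0  ⇒  r_C1 = 4 (r>0 drops 1)
2. [C1‖L2]  r_C1² − 16 = 0  ⇒  r_C1 = 4 (r>0 drops 1)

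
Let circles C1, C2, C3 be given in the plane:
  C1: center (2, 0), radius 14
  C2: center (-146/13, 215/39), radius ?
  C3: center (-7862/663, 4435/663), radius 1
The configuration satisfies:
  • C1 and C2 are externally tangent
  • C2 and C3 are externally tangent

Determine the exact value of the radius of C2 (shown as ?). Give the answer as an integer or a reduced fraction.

1. [ext C1·C2]  r_C2² + 28r_C2 − 85/9 = 0  ⇒  r_C2 = 1/3 (r>0 drops 1)
2. [ext C2·C3]  r_C2² + 2r_C2 − 7/9 = 0  ⇒  r_C2 = 1/3 (r>0 drops 1)

1/3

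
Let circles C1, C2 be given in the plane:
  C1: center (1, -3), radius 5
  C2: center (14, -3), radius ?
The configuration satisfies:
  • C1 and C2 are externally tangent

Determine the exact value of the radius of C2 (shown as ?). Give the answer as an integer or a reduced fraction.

1. [ext C1·C2]  r_C2² + 10r_C2 − 144 = 0  ⇒  r_C2 = 8 (r>0 drops 1)

8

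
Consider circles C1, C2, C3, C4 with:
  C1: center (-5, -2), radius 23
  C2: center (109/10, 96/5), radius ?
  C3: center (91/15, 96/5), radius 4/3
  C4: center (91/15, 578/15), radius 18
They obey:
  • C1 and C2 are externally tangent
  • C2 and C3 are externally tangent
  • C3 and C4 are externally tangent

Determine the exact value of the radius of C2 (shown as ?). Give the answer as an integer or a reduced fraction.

1. [ext C1·C2]  r_C2² + 46r_C2 − 693/4 = 0  ⇒  r_C2 = 7/2 (r>0 drops 1)
2. [ext C2·C3]  r_C2² + (8/3)r_C2 − 259/12 = 0  ⇒  r_C2 = 7/2 (r>0 drops 1)

7/2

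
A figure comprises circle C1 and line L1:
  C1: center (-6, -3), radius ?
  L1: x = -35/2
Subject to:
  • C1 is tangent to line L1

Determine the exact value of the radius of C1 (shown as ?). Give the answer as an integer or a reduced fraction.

23/2

1. [C1‖L1]  r_C1² − 529/4 = 0  ⇒  r_C1 = 23/2 (r>0 drops 1)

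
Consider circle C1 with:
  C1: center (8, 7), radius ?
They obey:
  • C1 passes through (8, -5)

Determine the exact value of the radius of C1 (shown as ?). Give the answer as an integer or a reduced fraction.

12

1. [C1∋P]  r_C1² − 144 = 0  ⇒  r_C1 = 12 (r>0 drops 1)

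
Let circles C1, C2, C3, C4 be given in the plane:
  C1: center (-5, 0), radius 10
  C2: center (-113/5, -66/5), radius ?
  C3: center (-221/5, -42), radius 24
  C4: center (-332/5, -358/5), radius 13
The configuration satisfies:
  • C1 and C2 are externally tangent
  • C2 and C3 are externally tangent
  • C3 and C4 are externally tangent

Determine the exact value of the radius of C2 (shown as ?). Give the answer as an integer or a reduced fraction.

1. [ext C1·C2]  r_C2² + 20r_C2 − 384 = 0  ⇒  r_C2 = 12 (r>0 drops 1)
2. [ext C2·C3]  r_C2² + 48r_C2 − 720 = 0  ⇒  r_C2 = 12 (r>0 drops 1)

12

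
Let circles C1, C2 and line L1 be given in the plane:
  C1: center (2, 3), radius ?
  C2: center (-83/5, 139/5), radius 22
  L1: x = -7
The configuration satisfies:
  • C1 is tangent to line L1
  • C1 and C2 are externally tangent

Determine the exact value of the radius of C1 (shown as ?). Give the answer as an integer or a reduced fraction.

9

1. [C1‖L1]  r_C1² − 81 = 0  ⇒  r_C1 = 9 (r>0 drops 1)
2. [ext C1·C2]  r_C1² + 44r_C1 − 477 = 0  ⇒  r_C1 = 9 (r>0 drops 1)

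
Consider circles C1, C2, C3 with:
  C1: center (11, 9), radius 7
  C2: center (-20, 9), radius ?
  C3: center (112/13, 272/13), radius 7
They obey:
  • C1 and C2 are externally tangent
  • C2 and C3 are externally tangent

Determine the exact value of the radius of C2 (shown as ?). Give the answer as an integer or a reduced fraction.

24

1. [ext C1·C2]  r_C2² + 14r_C2 − 912 = 0  ⇒  r_C2 = 24 (r>0 drops 1)
2. [ext C2·C3]  r_C2² + 14r_C2 − 912 = 0  ⇒  r_C2 = 24 (r>0 drops 1)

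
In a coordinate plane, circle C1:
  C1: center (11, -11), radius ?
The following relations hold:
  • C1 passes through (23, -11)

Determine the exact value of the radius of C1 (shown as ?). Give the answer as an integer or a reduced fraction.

12

1. [C1∋P]  r_C1² − 144 = 0  ⇒  r_C1 = 12 (r>0 drops 1)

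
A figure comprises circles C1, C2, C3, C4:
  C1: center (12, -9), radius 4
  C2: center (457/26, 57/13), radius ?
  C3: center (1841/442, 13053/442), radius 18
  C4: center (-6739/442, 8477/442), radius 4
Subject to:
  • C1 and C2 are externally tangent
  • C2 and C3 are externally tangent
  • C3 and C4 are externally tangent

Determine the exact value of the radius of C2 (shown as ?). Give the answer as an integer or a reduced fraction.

21/2

1. [ext C1·C2]  r_C2² + 8r_C2 − 777/4 = 0  ⇒  r_C2 = 21/2 (r>0 drops 1)
2. [ext C2·C3]  r_C2² + 36r_C2 − 1953/4 = 0  ⇒  r_C2 = 21/2 (r>0 drops 1)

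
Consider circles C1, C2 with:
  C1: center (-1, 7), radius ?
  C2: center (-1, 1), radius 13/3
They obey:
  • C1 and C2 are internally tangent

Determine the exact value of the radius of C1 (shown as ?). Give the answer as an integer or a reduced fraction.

31/3

1. [int C1,C2]  r_C1² − (26/3)r_C1 − 155/9 = 0  ⇒  r_C1 = 31/3 (r>0 drops 1)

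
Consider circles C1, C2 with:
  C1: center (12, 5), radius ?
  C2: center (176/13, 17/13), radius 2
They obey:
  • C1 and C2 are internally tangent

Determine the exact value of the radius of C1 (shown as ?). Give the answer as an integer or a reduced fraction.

6

1. [int C1,C2]  r_C1² − 4r_C1 − 12 = 0  ⇒  r_C1 = 6 (r>0 drops 1)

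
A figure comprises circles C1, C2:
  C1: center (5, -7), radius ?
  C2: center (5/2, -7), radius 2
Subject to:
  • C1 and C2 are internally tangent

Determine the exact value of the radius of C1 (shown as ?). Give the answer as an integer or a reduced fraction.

9/2

1. [int C1,C2]  r_C1² − 4r_C1 − 9/4 = 0  ⇒  r_C1 = 9/2 (r>0 drops 1)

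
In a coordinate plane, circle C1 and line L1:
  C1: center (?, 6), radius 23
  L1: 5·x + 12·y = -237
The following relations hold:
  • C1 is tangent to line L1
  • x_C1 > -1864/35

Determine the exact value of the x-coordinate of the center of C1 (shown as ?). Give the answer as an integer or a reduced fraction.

1. [C1‖L1]  x_C1² + (618/5)x_C1 + 1216/5 = 0  ⇒  x_C1 = -608/5 or -2
2. given x_C1 > -1864/35: keep -2

-2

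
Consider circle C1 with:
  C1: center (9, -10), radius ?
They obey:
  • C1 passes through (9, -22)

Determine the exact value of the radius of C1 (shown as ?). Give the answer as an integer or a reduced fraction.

1. [C1∋P]  r_C1² − 144 = 0  ⇒  r_C1 = 12 (r>0 drops 1)

12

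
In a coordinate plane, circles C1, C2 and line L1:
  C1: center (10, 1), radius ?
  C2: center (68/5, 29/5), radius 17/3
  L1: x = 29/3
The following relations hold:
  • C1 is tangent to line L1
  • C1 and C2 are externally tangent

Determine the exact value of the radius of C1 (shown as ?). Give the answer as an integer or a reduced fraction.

1. [C1‖L1]  r_C1² − 1/9 = 0  ⇒  r_C1 = 1/3 (r>0 drops 1)
2. [ext C1·C2]  r_C1² + (34/3)r_C1 − 35/9 = 0  ⇒  r_C1 = 1/3 (r>0 drops 1)

1/3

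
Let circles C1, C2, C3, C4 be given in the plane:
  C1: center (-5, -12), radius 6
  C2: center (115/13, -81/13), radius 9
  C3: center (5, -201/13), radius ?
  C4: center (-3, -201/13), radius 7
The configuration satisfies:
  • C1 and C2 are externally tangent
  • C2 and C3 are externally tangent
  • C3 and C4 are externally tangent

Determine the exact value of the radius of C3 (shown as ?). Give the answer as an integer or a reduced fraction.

1

1. [ext C2·C3]  r_C3² + 18r_C3 − 19 = 0  ⇒  r_C3 = 1 (r>0 drops 1)
2. [ext C3·C4]  r_C3² + 14r_C3 − 15 = 0  ⇒  r_C3 = 1 (r>0 drops 1)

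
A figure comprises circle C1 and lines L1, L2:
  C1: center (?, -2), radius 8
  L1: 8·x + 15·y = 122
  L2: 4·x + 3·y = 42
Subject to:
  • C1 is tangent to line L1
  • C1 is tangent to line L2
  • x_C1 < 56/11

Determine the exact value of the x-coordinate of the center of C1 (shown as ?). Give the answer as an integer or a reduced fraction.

1. [C1‖L1]  x_C1² − 38x_C1 + 72 = 0  ⇒  x_C1 = 2 or 36
2. [C1‖L2]  x_C1² − 24x_C1 + 44 = 0  ⇒  x_C1 = 2 or 22

2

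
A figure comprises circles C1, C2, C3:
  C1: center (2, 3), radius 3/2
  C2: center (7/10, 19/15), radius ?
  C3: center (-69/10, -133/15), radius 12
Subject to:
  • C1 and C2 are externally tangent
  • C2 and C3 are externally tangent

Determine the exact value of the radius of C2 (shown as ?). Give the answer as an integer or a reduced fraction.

1. [ext C1·C2]  r_C2² + 3r_C2 − 22/9 = 0  ⇒  r_C2 = 2/3 (r>0 drops 1)
2. [ext C2·C3]  r_C2² + 24r_C2 − 148/9 = 0  ⇒  r_C2 = 2/3 (r>0 drops 1)

2/3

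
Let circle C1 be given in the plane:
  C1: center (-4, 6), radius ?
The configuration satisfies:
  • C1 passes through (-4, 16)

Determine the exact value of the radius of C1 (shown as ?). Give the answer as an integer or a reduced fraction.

10

1. [C1∋P]  r_C1² − 100 = 0  ⇒  r_C1 = 10 (r>0 drops 1)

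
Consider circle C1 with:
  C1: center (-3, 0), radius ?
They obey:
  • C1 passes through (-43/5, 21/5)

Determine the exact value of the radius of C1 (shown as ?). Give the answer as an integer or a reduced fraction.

1. [C1∋P]  r_C1² − 49 = 0  ⇒  r_C1 = 7 (r>0 drops 1)

7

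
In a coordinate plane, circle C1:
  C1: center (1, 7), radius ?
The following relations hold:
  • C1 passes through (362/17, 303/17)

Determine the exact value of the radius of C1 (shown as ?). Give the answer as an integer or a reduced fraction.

1. [C1∋P]  r_C1² − 529 = 0  ⇒  r_C1 = 23 (r>0 drops 1)

23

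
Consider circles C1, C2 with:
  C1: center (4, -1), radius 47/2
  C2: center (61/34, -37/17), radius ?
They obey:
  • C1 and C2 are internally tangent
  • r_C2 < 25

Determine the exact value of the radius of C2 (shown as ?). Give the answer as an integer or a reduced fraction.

1. [int C1,C2]  r_C2² − 47r_C2 + 546 = 0  ⇒  r_C2 = 21 or 26
2. given r_C2 < 25: keep 21

21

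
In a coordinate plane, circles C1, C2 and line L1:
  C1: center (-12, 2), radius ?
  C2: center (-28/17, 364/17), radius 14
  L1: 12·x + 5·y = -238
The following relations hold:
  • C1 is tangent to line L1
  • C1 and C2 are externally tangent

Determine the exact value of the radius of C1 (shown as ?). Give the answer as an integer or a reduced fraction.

8

1. [C1‖L1]  r_C1² − 64 = 0  ⇒  r_C1 = 8 (r>0 drops 1)
2. [ext C1·C2]  r_C1² + 28r_C1 − 288 = 0  ⇒  r_C1 = 8 (r>0 drops 1)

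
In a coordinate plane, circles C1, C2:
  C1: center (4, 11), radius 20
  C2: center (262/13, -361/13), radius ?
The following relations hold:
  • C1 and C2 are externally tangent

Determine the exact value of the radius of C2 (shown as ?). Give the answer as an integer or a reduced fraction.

1. [ext C1·C2]  r_C2² + 40r_C2 − 1364 = 0  ⇒  r_C2 = 22 (r>0 drops 1)

22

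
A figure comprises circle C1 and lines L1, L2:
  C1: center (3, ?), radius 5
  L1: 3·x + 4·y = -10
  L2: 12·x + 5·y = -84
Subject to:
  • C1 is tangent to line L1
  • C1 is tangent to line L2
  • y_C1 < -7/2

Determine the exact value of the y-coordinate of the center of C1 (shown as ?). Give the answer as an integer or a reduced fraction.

-11

1. [C1‖L1]  y_C1² + (19/2)y_C1 − 33/2 = 0  ⇒  y_C1 = -11 or 3/2
2. [C1‖L2]  y_C1² + 48y_C1 + 407 = 0  ⇒  y_C1 = -37 or -11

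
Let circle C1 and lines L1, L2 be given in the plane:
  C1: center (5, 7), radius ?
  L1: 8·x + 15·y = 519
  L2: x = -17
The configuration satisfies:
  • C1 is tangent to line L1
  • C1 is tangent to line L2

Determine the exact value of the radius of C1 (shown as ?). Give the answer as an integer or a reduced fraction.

22

1. [C1‖L1]  r_C1² − 484 = 0  ⇒  r_C1 = 22 (r>0 drops 1)
2. [C1‖L2]  r_C1² − 484 = 0  ⇒  r_C1 = 22 (r>0 drops 1)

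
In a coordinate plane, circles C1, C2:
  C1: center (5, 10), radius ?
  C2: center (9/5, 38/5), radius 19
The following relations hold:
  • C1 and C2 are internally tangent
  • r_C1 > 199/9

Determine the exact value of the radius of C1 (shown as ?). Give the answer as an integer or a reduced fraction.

23

1. [int C1,C2]  r_C1² − 38r_C1 + 345 = 0  ⇒  r_C1 = 15 or 23
2. given r_C1 > 199/9: keep 23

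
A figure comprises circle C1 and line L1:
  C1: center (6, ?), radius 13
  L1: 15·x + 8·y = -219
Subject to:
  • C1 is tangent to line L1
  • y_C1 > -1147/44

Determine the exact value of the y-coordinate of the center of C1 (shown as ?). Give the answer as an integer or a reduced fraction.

-11

1. [C1‖L1]  y_C1² + (309/4)y_C1 + 2915/4 = 0  ⇒  y_C1 = -265/4 or -11
2. given y_C1 > -1147/44: keep -11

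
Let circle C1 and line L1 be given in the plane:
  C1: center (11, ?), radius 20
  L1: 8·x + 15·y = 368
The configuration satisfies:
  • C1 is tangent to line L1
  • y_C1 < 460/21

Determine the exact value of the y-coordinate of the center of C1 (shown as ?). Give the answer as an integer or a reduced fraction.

-4

1. [C1‖L1]  y_C1² − (112/3)y_C1 − 496/3 = 0  ⇒  y_C1 = -4 or 124/3
2. given y_C1 < 460/21: keep -4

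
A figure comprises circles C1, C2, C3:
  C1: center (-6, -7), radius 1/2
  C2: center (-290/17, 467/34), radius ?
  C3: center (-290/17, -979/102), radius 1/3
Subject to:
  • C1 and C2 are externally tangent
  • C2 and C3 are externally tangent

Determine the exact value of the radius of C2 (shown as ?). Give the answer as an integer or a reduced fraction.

23

1. [ext C1·C2]  r_C2² + 1r_C2 − 552 = 0  ⇒  r_C2 = 23 (r>0 drops 1)
2. [ext C2·C3]  r_C2² + (2/3)r_C2 − 1633/3 = 0  ⇒  r_C2 = 23 (r>0 drops 1)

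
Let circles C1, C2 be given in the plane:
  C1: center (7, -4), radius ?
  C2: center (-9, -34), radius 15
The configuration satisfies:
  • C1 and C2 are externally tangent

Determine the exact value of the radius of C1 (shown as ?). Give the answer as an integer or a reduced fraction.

1. [ext C1·C2]  r_C1² + 30r_C1 − 931 = 0  ⇒  r_C1 = 19 (r>0 drops 1)

19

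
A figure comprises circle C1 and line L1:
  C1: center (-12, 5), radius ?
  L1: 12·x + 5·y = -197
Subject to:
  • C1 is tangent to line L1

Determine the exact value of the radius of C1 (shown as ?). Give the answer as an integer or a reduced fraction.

1. [C1‖L1]  r_C1² − 36 = 0  ⇒  r_C1 = 6 (r>0 drops 1)

6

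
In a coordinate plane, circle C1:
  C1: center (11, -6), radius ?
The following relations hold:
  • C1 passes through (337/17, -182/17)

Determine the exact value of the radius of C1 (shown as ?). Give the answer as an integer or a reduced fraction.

10

1. [C1∋P]  r_C1² − 100 = 0  ⇒  r_C1 = 10 (r>0 drops 1)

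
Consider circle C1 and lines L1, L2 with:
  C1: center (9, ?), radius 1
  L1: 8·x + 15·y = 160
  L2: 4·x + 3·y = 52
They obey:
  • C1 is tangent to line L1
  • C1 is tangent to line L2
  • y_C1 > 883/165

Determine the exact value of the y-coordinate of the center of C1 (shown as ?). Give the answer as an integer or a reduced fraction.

7

1. [C1‖L1]  y_C1² − (176/15)y_C1 + 497/15 = 0  ⇒  y_C1 = 71/15 or 7
2. [C1‖L2]  y_C1² − (32/3)y_C1 + 77/3 = 0  ⇒  y_C1 = 11/3 or 7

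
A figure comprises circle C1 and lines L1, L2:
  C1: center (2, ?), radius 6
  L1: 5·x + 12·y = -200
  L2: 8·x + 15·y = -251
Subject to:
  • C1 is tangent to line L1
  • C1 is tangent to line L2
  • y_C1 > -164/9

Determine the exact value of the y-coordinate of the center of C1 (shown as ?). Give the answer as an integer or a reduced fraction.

-11

1. [C1‖L1]  y_C1² + 35y_C1 + 264 = 0  ⇒  y_C1 = -24 or -11
2. [C1‖L2]  y_C1² + (178/5)y_C1 + 1353/5 = 0  ⇒  y_C1 = -123/5 or -11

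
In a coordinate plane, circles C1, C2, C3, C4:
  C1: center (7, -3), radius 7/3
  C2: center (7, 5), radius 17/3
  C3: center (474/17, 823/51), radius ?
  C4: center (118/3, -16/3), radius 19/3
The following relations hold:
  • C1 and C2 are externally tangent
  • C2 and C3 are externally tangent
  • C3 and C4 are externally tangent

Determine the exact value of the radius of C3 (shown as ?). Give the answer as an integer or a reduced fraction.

18

1. [ext C2·C3]  r_C3² + (34/3)r_C3 − 528 = 0  ⇒  r_C3 = 18 (r>0 drops 1)
2. [ext C3·C4]  r_C3² + (38/3)r_C3 − 552 = 0  ⇒  r_C3 = 18 (r>0 drops 1)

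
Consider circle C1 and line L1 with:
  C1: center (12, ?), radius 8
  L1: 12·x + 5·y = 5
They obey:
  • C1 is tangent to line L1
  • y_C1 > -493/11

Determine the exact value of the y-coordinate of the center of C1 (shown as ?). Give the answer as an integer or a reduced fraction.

-7

1. [C1‖L1]  y_C1² + (278/5)y_C1 + 1701/5 = 0  ⇒  y_C1 = -243/5 or -7
2. given y_C1 > -493/11: keep -7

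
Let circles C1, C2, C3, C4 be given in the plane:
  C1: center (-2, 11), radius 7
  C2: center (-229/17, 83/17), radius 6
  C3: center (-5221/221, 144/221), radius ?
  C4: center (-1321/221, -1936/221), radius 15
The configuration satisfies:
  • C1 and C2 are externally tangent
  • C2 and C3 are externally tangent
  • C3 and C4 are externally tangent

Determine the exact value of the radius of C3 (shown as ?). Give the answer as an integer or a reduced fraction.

5

1. [ext C2·C3]  r_C3² + 12r_C3 − 85 = 0  ⇒  r_C3 = 5 (r>0 drops 1)
2. [ext C3·C4]  r_C3² + 30r_C3 − 175 = 0  ⇒  r_C3 = 5 (r>0 drops 1)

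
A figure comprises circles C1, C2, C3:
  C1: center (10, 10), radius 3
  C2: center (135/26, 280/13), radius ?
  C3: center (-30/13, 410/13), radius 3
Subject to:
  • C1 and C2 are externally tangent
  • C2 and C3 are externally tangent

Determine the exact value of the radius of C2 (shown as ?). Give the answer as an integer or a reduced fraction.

19/2

1. [ext C1·C2]  r_C2² + 6r_C2 − 589/4 = 0  ⇒  r_C2 = 19/2 (r>0 drops 1)
2. [ext C2·C3]  r_C2² + 6r_C2 − 589/4 = 0  ⇒  r_C2 = 19/2 (r>0 drops 1)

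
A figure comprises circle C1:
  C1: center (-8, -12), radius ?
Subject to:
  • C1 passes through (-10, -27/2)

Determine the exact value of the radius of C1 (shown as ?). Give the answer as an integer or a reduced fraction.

5/2

1. [C1∋P]  r_C1² − 25/4 = 0  ⇒  r_C1 = 5/2 (r>0 drops 1)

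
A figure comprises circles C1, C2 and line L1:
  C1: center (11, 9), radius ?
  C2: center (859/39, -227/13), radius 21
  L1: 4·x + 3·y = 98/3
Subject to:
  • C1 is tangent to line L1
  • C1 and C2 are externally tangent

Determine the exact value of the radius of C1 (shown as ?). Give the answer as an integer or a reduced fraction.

23/3

1. [C1‖L1]  r_C1² − 529/9 = 0  ⇒  r_C1 = 23/3 (r>0 drops 1)
2. [ext C1·C2]  r_C1² + 42r_C1 − 3427/9 = 0  ⇒  r_C1 = 23/3 (r>0 drops 1)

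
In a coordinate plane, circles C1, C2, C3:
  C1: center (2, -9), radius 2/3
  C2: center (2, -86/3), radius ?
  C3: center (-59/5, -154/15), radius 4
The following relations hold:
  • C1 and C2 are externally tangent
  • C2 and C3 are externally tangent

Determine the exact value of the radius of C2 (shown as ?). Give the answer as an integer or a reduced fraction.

19

1. [ext C1·C2]  r_C2² + (4/3)r_C2 − 1159/3 = 0  ⇒  r_C2 = 19 (r>0 drops 1)
2. [ext C2·C3]  r_C2² + 8r_C2 − 513 = 0  ⇒  r_C2 = 19 (r>0 drops 1)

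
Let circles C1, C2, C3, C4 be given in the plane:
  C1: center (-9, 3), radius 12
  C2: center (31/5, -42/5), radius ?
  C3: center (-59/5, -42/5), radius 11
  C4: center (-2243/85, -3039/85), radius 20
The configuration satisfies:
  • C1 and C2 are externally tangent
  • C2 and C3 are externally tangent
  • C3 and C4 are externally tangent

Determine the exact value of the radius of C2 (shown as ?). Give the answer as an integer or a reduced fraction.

1. [ext C1·C2]  r_C2² + 24r_C2 − 217 = 0  ⇒  r_C2 = 7 (r>0 drops 1)
2. [ext C2·C3]  r_C2² + 22r_C2 − 203 = 0  ⇒  r_C2 = 7 (r>0 drops 1)

7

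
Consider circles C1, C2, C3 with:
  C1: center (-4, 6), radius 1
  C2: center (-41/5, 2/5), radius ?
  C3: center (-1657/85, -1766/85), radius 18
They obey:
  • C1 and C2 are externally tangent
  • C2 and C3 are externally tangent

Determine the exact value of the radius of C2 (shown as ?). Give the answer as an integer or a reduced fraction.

6

1. [ext C1·C2]  r_C2² + 2r_C2 − 48 = 0  ⇒  r_C2 = 6 (r>0 drops 1)
2. [ext C2·C3]  r_C2² + 36r_C2 − 252 = 0  ⇒  r_C2 = 6 (r>0 drops 1)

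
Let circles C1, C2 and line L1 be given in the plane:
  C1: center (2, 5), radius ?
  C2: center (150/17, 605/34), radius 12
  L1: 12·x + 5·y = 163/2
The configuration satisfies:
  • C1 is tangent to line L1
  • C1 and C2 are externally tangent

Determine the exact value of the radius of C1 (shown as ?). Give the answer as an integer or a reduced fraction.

1. [C1‖L1]  r_C1² − 25/4 = 0  ⇒  r_C1 = 5/2 (r>0 drops 1)
2. [ext C1·C2]  r_C1² + 24r_C1 − 265/4 = 0  ⇒  r_C1 = 5/2 (r>0 drops 1)

5/2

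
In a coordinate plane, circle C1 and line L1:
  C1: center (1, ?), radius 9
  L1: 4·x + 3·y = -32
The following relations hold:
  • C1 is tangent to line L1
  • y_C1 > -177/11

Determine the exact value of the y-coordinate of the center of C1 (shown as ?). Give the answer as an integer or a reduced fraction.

1. [C1‖L1]  y_C1² + 24y_C1 − 81 = 0  ⇒  y_C1 = -27 or 3
2. given y_C1 > -177/11: keep 3

3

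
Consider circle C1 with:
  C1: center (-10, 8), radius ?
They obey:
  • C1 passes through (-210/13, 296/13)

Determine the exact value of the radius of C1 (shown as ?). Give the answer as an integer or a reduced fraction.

16

1. [C1∋P]  r_C1² − 256 = 0  ⇒  r_C1 = 16 (r>0 drops 1)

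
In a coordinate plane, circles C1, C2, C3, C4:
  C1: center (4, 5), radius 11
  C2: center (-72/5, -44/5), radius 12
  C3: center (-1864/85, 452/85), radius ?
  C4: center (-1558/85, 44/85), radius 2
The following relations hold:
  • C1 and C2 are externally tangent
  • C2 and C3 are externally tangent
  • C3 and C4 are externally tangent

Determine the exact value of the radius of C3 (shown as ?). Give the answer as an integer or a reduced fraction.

1. [ext C2·C3]  r_C3² + 24r_C3 − 112 = 0  ⇒  r_C3 = 4 (r>0 drops 1)
2. [ext C3·C4]  r_C3² + 4r_C3 − 32 = 0  ⇒  r_C3 = 4 (r>0 drops 1)

4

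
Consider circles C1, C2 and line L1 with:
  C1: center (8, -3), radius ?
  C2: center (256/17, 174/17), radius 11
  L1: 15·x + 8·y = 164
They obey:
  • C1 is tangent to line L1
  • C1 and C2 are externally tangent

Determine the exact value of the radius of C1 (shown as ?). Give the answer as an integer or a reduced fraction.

4

1. [C1‖L1]  r_C1² − 16 = 0  ⇒  r_C1 = 4 (r>0 drops 1)
2. [ext C1·C2]  r_C1² + 22r_C1 − 104 = 0  ⇒  r_C1 = 4 (r>0 drops 1)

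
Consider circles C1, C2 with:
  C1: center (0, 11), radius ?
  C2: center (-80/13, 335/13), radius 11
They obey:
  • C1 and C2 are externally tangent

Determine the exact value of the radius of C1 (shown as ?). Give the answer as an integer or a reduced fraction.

5

1. [ext C1·C2]  r_C1² + 22r_C1 − 135 = 0  ⇒  r_C1 = 5 (r>0 drops 1)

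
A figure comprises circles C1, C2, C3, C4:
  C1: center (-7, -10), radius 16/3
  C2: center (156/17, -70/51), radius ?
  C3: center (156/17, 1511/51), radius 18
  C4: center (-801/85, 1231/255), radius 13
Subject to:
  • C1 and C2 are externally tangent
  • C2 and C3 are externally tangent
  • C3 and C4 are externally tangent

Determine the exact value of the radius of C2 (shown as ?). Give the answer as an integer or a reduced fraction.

1. [ext C1·C2]  r_C2² + (32/3)r_C2 − 923/3 = 0  ⇒  r_C2 = 13 (r>0 drops 1)
2. [ext C2·C3]  r_C2² + 36r_C2 − 637 = 0  ⇒  r_C2 = 13 (r>0 drops 1)

13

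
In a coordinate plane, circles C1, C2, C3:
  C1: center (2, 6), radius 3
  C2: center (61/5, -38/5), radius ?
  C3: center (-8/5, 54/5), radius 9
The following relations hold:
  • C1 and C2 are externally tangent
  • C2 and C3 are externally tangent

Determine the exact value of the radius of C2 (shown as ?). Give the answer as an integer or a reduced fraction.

14

1. [ext C1·C2]  r_C2² + 6r_C2 − 280 = 0  ⇒  r_C2 = 14 (r>0 drops 1)
2. [ext C2·C3]  r_C2² + 18r_C2 − 448 = 0  ⇒  r_C2 = 14 (r>0 drops 1)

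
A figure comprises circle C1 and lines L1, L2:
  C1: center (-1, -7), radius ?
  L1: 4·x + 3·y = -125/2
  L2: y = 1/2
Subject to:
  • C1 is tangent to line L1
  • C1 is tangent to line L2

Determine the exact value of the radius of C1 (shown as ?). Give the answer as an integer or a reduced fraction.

15/2

1. [C1‖L1]  r_C1² − 225/4 = 0  ⇒  r_C1 = 15/2 (r>0 drops 1)
2. [C1‖L2]  r_C1² − 225/4 = 0  ⇒  r_C1 = 15/2 (r>0 drops 1)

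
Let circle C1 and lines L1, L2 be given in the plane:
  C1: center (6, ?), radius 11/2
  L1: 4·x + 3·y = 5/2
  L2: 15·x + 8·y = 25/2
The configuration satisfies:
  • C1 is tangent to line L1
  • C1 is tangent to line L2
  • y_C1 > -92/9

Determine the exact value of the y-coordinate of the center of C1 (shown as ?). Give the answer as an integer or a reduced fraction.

1. [C1‖L1]  y_C1² + (43/3)y_C1 − 98/3 = 0  ⇒  y_C1 = -49/3 or 2
2. [C1‖L2]  y_C1² + (155/8)y_C1 − 171/4 = 0  ⇒  y_C1 = -171/8 or 2

2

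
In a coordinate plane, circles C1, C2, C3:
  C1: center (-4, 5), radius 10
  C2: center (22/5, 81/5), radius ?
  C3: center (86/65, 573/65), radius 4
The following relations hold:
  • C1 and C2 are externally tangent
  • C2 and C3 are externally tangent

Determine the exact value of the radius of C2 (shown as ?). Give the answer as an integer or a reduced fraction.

1. [ext C1·C2]  r_C2² + 20r_C2 − 96 = 0  ⇒  r_C2 = 4 (r>0 drops 1)
2. [ext C2·C3]  r_C2² + 8r_C2 − 48 = 0  ⇒  r_C2 = 4 (r>0 drops 1)

4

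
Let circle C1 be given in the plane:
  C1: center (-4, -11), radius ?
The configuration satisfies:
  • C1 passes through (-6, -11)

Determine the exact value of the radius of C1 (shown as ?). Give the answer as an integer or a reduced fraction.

1. [C1∋P]  r_C1² − 4 = 0  ⇒  r_C1 = 2 (r>0 drops 1)

2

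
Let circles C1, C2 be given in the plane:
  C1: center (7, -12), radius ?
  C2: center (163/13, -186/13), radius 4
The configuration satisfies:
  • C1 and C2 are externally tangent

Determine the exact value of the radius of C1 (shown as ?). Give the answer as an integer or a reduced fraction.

1. [ext C1·C2]  r_C1² + 8r_C1 − 20 = 0  ⇒  r_C1 = 2 (r>0 drops 1)

2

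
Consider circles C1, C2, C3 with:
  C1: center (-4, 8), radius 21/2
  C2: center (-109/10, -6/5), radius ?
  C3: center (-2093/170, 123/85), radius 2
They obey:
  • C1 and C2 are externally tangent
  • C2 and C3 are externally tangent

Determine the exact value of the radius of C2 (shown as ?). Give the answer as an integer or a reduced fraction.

1

1. [ext C1·C2]  r_C2² + 21r_C2 − 22 = 0  ⇒  r_C2 = 1 (r>0 drops 1)
2. [ext C2·C3]  r_C2² + 4r_C2 − 5 = 0  ⇒  r_C2 = 1 (r>0 drops 1)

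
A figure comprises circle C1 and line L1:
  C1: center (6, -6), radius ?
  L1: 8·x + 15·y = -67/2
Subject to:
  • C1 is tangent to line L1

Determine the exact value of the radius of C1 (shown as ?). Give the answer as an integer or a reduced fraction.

1/2

1. [C1‖L1]  r_C1² − 1/4 = 0  ⇒  r_C1 = 1/2 (r>0 drops 1)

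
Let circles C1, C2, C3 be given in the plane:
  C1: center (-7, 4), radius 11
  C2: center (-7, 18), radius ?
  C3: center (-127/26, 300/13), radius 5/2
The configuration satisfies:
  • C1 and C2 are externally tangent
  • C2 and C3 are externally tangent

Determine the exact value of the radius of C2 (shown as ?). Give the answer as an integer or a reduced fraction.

3

1. [ext C1·C2]  r_C2² + 22r_C2 − 75 = 0  ⇒  r_C2 = 3 (r>0 drops 1)
2. [ext C2·C3]  r_C2² + 5r_C2 − 24 = 0  ⇒  r_C2 = 3 (r>0 drops 1)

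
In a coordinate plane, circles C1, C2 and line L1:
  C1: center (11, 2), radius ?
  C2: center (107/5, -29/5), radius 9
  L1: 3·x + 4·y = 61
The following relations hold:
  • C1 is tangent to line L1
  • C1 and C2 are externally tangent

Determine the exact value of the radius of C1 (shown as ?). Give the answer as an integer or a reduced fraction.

1. [C1‖L1]  r_C1² − 16 = 0  ⇒  r_C1 = 4 (r>0 drops 1)
2. [ext C1·C2]  r_C1² + 18r_C1 − 88 = 0  ⇒  r_C1 = 4 (r>0 drops 1)

4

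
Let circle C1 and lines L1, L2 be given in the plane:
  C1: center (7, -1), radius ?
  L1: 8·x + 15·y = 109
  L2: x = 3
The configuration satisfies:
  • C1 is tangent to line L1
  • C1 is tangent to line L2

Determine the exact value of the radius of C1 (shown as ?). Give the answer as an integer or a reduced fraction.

4

1. [C1‖L1]  r_C1² − 16 = 0  ⇒  r_C1 = 4 (r>0 drops 1)
2. [C1‖L2]  r_C1² − 16 = 0  ⇒  r_C1 = 4 (r>0 drops 1)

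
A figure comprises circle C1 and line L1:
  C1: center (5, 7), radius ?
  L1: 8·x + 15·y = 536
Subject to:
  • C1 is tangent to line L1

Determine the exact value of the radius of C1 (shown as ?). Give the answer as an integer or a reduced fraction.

1. [C1‖L1]  r_C1² − 529 = 0  ⇒  r_C1 = 23 (r>0 drops 1)

23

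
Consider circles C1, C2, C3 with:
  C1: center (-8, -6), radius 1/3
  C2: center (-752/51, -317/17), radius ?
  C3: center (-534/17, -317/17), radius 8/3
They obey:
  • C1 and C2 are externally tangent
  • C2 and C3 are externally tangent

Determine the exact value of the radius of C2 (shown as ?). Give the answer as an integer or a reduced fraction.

1. [ext C1·C2]  r_C2² + (2/3)r_C2 − 616/3 = 0  ⇒  r_C2 = 14 (r>0 drops 1)
2. [ext C2·C3]  r_C2² + (16/3)r_C2 − 812/3 = 0  ⇒  r_C2 = 14 (r>0 drops 1)

14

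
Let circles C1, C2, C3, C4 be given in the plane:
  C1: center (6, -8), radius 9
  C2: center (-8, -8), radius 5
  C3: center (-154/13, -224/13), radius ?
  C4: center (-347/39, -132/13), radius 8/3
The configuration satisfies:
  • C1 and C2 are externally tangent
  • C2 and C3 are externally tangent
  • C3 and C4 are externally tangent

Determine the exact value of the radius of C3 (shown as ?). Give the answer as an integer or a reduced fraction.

1. [ext C2·C3]  r_C3² + 10r_C3 − 75 = 0  ⇒  r_C3 = 5 (r>0 drops 1)
2. [ext C3·C4]  r_C3² + (16/3)r_C3 − 155/3 = 0  ⇒  r_C3 = 5 (r>0 drops 1)

5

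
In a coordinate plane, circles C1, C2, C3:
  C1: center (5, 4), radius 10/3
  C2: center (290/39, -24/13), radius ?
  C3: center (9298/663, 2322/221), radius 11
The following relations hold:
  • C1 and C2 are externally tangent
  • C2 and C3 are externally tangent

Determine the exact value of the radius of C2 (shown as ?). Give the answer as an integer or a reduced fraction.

1. [ext C1·C2]  r_C2² + (20/3)r_C2 − 29 = 0  ⇒  r_C2 = 3 (r>0 drops 1)
2. [ext C2·C3]  r_C2² + 22r_C2 − 75 = 0  ⇒  r_C2 = 3 (r>0 drops 1)

3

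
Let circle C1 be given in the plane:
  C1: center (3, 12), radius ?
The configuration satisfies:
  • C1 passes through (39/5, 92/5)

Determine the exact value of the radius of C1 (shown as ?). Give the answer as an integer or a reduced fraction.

8

1. [C1∋P]  r_C1² − 64 = 0  ⇒  r_C1 = 8 (r>0 drops 1)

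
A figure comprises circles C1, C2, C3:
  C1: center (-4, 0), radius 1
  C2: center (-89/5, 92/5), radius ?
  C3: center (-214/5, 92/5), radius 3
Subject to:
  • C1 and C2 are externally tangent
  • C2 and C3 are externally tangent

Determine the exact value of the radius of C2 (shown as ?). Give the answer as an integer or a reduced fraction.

1. [ext C1·C2]  r_C2² + 2r_C2 − 528 = 0  ⇒  r_C2 = 22 (r>0 drops 1)
2. [ext C2·C3]  r_C2² + 6r_C2 − 616 = 0  ⇒  r_C2 = 22 (r>0 drops 1)

22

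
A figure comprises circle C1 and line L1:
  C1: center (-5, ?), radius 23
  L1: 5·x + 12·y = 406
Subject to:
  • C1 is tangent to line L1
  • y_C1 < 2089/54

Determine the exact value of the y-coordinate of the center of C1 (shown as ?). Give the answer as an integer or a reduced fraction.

11

1. [C1‖L1]  y_C1² − (431/6)y_C1 + 4015/6 = 0  ⇒  y_C1 = 11 or 365/6
2. given y_C1 < 2089/54: keep 11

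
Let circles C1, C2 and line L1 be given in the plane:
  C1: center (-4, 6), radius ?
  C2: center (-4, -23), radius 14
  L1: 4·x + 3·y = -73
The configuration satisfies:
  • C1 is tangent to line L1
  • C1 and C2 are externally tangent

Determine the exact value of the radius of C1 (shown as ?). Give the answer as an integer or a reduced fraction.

15

1. [C1‖L1]  r_C1² − 225 = 0  ⇒  r_C1 = 15 (r>0 drops 1)
2. [ext C1·C2]  r_C1² + 28r_C1 − 645 = 0  ⇒  r_C1 = 15 (r>0 drops 1)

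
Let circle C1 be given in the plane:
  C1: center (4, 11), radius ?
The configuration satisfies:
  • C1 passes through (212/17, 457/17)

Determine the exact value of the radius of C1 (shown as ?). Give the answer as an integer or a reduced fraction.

1. [C1∋P]  r_C1² − 324 = 0  ⇒  r_C1 = 18 (r>0 drops 1)

18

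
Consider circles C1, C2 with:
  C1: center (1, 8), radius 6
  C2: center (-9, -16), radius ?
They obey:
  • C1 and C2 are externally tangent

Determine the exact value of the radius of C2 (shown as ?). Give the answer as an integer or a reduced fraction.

20

1. [ext C1·C2]  r_C2² + 12r_C2 − 640 = 0  ⇒  r_C2 = 20 (r>0 drops 1)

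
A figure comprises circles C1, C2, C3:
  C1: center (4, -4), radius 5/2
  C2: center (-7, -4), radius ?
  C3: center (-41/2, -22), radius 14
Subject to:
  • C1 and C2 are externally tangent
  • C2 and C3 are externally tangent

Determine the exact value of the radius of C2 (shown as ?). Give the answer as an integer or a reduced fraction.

1. [ext C1·C2]  r_C2² + 5r_C2 − 459/4 = 0  ⇒  r_C2 = 17/2 (r>0 drops 1)
2. [ext C2·C3]  r_C2² + 28r_C2 − 1241/4 = 0  ⇒  r_C2 = 17/2 (r>0 drops 1)

17/2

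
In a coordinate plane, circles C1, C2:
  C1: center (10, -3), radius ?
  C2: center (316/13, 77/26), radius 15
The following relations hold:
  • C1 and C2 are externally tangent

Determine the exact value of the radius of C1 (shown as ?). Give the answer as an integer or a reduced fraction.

1/2

1. [ext C1·C2]  r_C1² + 30r_C1 − 61/4 = 0  ⇒  r_C1 = 1/2 (r>0 drops 1)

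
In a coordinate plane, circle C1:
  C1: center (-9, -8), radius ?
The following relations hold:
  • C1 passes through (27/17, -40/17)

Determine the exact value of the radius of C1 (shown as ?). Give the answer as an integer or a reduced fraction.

1. [C1∋P]  r_C1² − 144 = 0  ⇒  r_C1 = 12 (r>0 drops 1)

12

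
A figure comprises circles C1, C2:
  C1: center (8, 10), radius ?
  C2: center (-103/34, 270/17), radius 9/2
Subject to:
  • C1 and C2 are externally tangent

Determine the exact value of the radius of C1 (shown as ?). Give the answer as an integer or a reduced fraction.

8

1. [ext C1·C2]  r_C1² + 9r_C1 − 136 = 0  ⇒  r_C1 = 8 (r>0 drops 1)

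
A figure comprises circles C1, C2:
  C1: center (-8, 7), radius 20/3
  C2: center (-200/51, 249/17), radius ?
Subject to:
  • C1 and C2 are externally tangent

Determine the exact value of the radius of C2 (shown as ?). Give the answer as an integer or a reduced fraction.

1. [ext C1·C2]  r_C2² + (40/3)r_C2 − 92/3 = 0  ⇒  r_C2 = 2 (r>0 drops 1)

2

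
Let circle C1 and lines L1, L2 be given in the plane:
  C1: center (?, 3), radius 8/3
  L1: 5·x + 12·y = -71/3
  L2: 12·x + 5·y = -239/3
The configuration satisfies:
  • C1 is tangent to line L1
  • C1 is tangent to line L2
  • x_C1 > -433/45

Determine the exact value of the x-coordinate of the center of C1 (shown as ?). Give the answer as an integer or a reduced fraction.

-5

1. [C1‖L1]  x_C1² + (358/15)x_C1 + 283/3 = 0  ⇒  x_C1 = -283/15 or -5
2. [C1‖L2]  x_C1² + (142/9)x_C1 + 485/9 = 0  ⇒  x_C1 = -97/9 or -5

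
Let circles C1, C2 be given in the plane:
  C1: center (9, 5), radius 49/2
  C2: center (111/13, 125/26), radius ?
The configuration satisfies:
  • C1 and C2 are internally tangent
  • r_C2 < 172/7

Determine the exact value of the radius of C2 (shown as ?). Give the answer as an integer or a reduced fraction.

1. [int C1,C2]  r_C2² − 49r_C2 + 600 = 0  ⇒  r_C2 = 24 or 25
2. given r_C2 < 172/7: keep 24

24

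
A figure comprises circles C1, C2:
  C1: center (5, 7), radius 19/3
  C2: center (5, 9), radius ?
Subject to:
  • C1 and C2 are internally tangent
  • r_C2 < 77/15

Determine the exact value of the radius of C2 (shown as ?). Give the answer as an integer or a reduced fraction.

13/3

1. [int C1,C2]  r_C2² − (38/3)r_C2 + 325/9 = 0  ⇒  r_C2 = 13/3 or 25/3
2. given r_C2 < 77/15: keep 13/3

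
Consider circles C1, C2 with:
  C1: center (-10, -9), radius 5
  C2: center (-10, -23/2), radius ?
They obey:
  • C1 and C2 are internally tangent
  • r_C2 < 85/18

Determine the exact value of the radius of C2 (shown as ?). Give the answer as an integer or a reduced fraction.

5/2

1. [int C1,C2]  r_C2² − 10r_C2 + 75/4 = 0  ⇒  r_C2 = 5/2 or 15/2
2. given r_C2 < 85/18: keep 5/2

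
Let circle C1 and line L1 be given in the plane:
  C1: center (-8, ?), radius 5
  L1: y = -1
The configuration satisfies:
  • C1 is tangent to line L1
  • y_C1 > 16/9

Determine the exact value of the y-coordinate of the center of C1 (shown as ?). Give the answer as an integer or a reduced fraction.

4

1. [C1‖L1]  y_C1² + 2y_C1 − 24 = 0  ⇒  y_C1 = -6 or 4
2. given y_C1 > 16/9: keep 4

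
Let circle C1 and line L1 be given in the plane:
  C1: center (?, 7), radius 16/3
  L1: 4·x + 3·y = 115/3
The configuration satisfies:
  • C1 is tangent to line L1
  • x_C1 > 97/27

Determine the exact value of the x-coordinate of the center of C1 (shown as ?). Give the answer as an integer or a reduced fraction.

11

1. [C1‖L1]  x_C1² − (26/3)x_C1 − 77/3 = 0  ⇒  x_C1 = -7/3 or 11
2. given x_C1 > 97/27: keep 11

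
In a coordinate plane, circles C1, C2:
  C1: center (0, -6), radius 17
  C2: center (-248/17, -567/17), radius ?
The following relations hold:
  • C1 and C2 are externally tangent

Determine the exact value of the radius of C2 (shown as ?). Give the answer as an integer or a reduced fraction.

1. [ext C1·C2]  r_C2² + 34r_C2 − 672 = 0  ⇒  r_C2 = 14 (r>0 drops 1)

14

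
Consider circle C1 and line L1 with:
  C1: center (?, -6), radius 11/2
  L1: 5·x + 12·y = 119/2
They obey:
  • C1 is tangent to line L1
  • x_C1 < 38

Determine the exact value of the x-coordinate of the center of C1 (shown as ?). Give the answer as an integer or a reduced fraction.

1. [C1‖L1]  x_C1² − (263/5)x_C1 + 2436/5 = 0  ⇒  x_C1 = 12 or 203/5
2. given x_C1 < 38: keep 12

12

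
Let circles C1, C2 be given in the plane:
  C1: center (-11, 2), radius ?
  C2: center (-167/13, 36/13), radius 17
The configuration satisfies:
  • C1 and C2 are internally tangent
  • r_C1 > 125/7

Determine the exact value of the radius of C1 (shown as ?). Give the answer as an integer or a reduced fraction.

19

1. [int C1,C2]  r_C1² − 34r_C1 + 285 = 0  ⇒  r_C1 = 15 or 19
2. given r_C1 > 125/7: keep 19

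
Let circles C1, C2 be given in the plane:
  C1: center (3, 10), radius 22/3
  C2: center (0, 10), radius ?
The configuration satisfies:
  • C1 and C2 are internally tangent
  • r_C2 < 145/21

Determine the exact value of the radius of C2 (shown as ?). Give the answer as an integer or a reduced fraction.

13/3

1. [int C1,C2]  r_C2² − (44/3)r_C2 + 403/9 = 0  ⇒  r_C2 = 13/3 or 31/3
2. given r_C2 < 145/21: keep 13/3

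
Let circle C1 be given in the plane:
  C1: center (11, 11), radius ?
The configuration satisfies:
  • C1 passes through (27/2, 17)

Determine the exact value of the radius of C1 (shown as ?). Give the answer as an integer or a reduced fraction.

13/2

1. [C1∋P]  r_C1² − 169/4 = 0  ⇒  r_C1 = 13/2 (r>0 drops 1)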